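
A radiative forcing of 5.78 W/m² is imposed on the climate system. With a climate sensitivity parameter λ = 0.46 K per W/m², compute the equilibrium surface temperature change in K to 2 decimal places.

ΔT = λ ΔF = 0.46 × 5.78 = 2.6588 K.

ΔT = 2.66 K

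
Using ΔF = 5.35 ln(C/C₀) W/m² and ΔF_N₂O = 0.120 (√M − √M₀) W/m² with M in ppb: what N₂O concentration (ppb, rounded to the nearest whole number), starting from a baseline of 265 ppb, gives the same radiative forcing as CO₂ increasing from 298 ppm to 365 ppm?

M ≈ 641 ppb

CO₂ forcing: 5.35 × ln(365/298) = 5.35 × 0.202804 = 1.08500 W/m².
Set 0.120(√M − √265) = 1.08500: √M = 1.08500/0.120 + √265 = 9.0417 + 16.2788 = 25.3205.
M = (25.3205)² = 641.13 ppb.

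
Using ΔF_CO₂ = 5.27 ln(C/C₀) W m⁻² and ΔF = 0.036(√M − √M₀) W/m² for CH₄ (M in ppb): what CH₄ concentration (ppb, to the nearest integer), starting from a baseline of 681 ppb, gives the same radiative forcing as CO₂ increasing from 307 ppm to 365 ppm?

CO₂ forcing: 5.27 × ln(365/307) = 5.27 × 0.173050 = 0.91197 W/m².
Set 0.036(√M − √681) = 0.91197: √M = 0.91197/0.036 + √681 = 25.3325 + 26.0960 = 51.4285.
M = (51.4285)² = 2644.89 ppb.

M ≈ 2645 ppb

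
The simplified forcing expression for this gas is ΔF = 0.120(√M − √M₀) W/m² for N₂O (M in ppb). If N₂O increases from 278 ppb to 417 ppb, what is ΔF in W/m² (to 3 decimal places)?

N₂O: 0.120 × (√417 − √278) = 0.120 × (20.4206 − 16.6733) = 0.120 × 3.7473 = 0.4497 W/m².

ΔF = 0.450 W/m²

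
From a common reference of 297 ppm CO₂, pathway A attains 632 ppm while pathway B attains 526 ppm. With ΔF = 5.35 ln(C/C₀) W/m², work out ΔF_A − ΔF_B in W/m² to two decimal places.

ΔF_A − ΔF_B = 0.98 W/m²

ΔF_A = 5.35 ln(632/297) = 5.35 × 0.75516 = 4.0401 W/m².
ΔF_B = 5.35 ln(526/297) = 5.35 × 0.57157 = 3.0579 W/m².
Difference: 4.0401 − 3.0579 = 0.9822 W/m².
(Equivalently, ΔF_A − ΔF_B = 5.35 ln(632/526) = 5.35 × 0.18359 = 0.9822 W/m².)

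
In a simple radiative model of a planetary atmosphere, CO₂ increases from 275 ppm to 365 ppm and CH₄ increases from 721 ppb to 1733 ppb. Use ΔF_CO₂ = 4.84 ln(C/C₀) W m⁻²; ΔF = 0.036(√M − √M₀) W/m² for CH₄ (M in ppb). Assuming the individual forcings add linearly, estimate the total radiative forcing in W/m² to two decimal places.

ΔF = 1.90 W/m²

CO₂: 4.84 × ln(365/275) = 4.84 × ln(1.32727) = 4.84 × 0.28312 = 1.3703 W/m².
CH₄: 0.036 × (√1733 − √721) = 0.036 × (41.6293 − 26.8514) = 0.036 × 14.7779 = 0.5320 W/m².
Total ΔF = 1.3703 + 0.5320 = 1.9023 W/m².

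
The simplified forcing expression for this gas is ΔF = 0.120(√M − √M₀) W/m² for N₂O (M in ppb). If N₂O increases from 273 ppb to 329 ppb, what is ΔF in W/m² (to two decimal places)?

N₂O: 0.120 × (√329 − √273) = 0.120 × (18.1384 − 16.5227) = 0.120 × 1.6157 = 0.1939 W/m².

ΔF = 0.19 W/m²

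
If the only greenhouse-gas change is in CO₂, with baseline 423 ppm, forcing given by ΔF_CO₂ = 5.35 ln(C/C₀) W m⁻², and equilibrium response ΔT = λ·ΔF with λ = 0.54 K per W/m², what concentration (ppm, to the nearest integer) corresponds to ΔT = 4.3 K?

C ≈ 1874 ppm

Required forcing: ΔF = ΔT/λ = 4.3/0.54 = 7.9630 W/m².
Then ln(C/423) = ΔF/5.35 = 7.9630/5.35 = 1.48841.
So C = 423 × e^1.48841 = 423 × 4.43005 = 1873.91 ppm.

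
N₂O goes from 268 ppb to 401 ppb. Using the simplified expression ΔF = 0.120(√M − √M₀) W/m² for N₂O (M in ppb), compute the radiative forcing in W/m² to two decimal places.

N₂O: 0.120 × (√401 − √268) = 0.120 × (20.0250 − 16.3707) = 0.120 × 3.6543 = 0.4385 W/m².

ΔF = 0.44 W/m²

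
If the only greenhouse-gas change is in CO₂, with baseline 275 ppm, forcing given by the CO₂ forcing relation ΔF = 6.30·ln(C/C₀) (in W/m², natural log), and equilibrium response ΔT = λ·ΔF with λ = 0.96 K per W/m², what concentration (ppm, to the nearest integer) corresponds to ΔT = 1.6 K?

Required forcing: ΔF = ΔT/λ = 1.6/0.96 = 1.6667 W/m².
Then ln(C/275) = ΔF/6.30 = 1.6667/6.30 = 0.26456.
So C = 275 × e^0.26456 = 275 × 1.30286 = 358.29 ppm.

C ≈ 358 ppm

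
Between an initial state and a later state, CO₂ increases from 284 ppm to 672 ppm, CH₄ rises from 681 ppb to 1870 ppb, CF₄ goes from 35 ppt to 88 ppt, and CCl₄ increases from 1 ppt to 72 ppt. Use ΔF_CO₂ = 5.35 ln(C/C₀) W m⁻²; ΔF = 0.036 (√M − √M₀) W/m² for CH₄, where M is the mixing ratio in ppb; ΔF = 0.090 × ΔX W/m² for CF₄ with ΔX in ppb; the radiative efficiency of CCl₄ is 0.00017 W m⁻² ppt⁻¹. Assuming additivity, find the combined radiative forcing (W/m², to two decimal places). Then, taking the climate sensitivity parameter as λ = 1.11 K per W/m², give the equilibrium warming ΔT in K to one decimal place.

CO₂: 5.35 × ln(672/284) = 5.35 × ln(2.36620) = 5.35 × 0.86129 = 4.6079 W/m².
CH₄: 0.036 × (√1870 − √681) = 0.036 × (43.2435 − 26.0960) = 0.036 × 17.1475 = 0.6173 W/m².
CF₄: Δ = 88 − 35 = 53 ppt = 0.053 ppb; ΔF = 0.090 × 0.053 = 0.0048 W/m².
CCl₄: ΔF = 0.00017 × (72 − 1) = 0.00017 × 71 = 0.0121 W/m².
Total ΔF = 4.6079 + 0.6173 + 0.0048 + 0.0121 = 5.2421 W/m².
ΔT = λ ΔF = 1.11 × 5.24 = 5.8164 K.

ΔF = 5.24 W/m²; ΔT = 5.8 K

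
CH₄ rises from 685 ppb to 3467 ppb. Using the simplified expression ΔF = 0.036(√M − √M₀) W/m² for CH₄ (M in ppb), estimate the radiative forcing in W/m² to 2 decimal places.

CH₄: 0.036 × (√3467 − √685) = 0.036 × (58.8812 − 26.1725) = 0.036 × 32.7087 = 1.1775 W/m².

ΔF = 1.18 W/m²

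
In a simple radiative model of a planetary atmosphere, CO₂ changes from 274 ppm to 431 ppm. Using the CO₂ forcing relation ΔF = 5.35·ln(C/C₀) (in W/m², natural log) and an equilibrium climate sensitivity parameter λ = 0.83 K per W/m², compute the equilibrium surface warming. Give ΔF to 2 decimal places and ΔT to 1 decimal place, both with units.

CO₂: 5.35 × ln(431/274) = 5.35 × ln(1.57299) = 5.35 × 0.45298 = 2.4234 W/m².
ΔT = λ ΔF = 0.83 × 2.42 = 2.0086 K.

ΔF = 2.42 W/m²; ΔT = 2.0 K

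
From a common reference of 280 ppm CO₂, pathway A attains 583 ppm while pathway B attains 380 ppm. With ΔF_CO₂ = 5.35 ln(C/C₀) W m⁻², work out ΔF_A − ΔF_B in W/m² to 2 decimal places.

ΔF_A = 5.35 ln(583/280) = 5.35 × 0.73340 = 3.9237 W/m².
ΔF_B = 5.35 ln(380/280) = 5.35 × 0.30538 = 1.6338 W/m².
Difference: 3.9237 − 1.6338 = 2.2899 W/m².

ΔF_A − ΔF_B = 2.29 W/m²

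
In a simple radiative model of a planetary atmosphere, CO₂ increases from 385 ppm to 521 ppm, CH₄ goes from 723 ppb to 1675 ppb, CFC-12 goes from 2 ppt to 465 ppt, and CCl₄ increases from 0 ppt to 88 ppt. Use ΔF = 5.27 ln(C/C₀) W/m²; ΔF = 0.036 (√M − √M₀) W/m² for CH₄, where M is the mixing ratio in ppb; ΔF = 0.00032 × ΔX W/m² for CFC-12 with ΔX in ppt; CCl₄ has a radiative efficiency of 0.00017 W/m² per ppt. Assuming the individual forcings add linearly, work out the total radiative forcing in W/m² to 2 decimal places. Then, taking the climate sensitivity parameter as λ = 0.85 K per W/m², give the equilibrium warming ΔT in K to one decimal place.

CO₂: 5.27 × ln(521/385) = 5.27 × ln(1.35325) = 5.27 × 0.30251 = 1.5942 W/m².
CH₄: 0.036 × (√1675 − √723) = 0.036 × (40.9268 − 26.8887) = 0.036 × 14.0381 = 0.5054 W/m².
CFC-12: ΔF = 0.00032 × (465 − 2) = 0.00032 × 463 = 0.1482 W/m².
CCl₄: ΔF = 0.00017 × (88 − 0) = 0.00017 × 88 = 0.0150 W/m².
Total ΔF = 1.5942 + 0.5054 + 0.1482 + 0.0150 = 2.2628 W/m².
ΔT = λ ΔF = 0.85 × 2.26 = 1.9210 K.

ΔF = 2.26 W/m²; ΔT = 1.9 K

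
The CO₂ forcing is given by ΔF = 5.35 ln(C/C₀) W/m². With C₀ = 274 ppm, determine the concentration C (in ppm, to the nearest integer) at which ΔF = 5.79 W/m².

C ≈ 809 ppm

Set 5.35 ln(C/274) = 5.79, so ln(C/274) = 5.79/5.35 = 1.08224.
Then C/274 = e^1.08224 = 2.95128, giving C = 274 × 2.95128 = 808.65 ppm.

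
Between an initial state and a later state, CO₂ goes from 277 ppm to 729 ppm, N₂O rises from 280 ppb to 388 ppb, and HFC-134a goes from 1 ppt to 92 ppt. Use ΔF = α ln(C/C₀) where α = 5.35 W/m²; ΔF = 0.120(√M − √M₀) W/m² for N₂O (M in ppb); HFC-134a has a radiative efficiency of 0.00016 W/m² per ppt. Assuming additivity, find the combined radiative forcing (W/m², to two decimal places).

ΔF = 5.55 W/m²

CO₂: 5.35 × ln(729/277) = 5.35 × ln(2.63177) = 5.35 × 0.96766 = 5.1770 W/m².
N₂O: 0.120 × (√388 − √280) = 0.120 × (19.6977 − 16.7332) = 0.120 × 2.9645 = 0.3557 W/m².
HFC-134a: ΔF = 0.00016 × (92 − 1) = 0.00016 × 91 = 0.0146 W/m².
Total ΔF = 5.1770 + 0.3557 + 0.0146 = 5.5473 W/m².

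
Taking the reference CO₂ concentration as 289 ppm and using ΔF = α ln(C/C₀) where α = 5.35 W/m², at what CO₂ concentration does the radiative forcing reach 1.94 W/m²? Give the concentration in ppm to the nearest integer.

Set 5.35 ln(C/289) = 1.94, so ln(C/289) = 1.94/5.35 = 0.36262.
Then C/289 = e^0.36262 = 1.43709, giving C = 289 × 1.43709 = 415.32 ppm.

C ≈ 415 ppm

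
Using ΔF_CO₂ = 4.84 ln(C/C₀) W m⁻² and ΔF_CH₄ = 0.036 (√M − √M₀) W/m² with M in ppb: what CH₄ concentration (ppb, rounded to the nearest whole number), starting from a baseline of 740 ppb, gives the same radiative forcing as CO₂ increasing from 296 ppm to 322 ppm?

CO₂ forcing: 4.84 × ln(322/296) = 4.84 × 0.084192 = 0.40749 W/m².
Set 0.036(√M − √740) = 0.40749: √M = 0.40749/0.036 + √740 = 11.3192 + 27.2029 = 38.5221.
M = (38.5221)² = 1483.95 ppb.

M ≈ 1484 ppb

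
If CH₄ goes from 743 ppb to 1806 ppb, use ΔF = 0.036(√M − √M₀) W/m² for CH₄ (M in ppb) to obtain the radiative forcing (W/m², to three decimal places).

CH₄: 0.036 × (√1806 − √743) = 0.036 × (42.4971 − 27.2580) = 0.036 × 15.2391 = 0.5486 W/m².

ΔF = 0.549 W/m²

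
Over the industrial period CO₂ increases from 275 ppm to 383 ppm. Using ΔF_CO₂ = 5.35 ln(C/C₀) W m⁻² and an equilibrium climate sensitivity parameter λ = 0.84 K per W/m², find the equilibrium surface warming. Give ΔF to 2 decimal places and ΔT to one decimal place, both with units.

CO₂: 5.35 × ln(383/275) = 5.35 × ln(1.39273) = 5.35 × 0.33127 = 1.7723 W/m².
ΔT = λ ΔF = 0.84 × 1.77 = 1.4868 K.

ΔF = 1.77 W/m²; ΔT = 1.5 K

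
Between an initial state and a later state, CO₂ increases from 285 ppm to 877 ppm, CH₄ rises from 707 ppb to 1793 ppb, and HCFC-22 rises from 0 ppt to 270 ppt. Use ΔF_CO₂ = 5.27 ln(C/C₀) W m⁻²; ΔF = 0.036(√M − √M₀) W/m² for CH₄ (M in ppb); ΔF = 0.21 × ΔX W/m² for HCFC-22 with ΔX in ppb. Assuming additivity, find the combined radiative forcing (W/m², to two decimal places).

CO₂: 5.27 × ln(877/285) = 5.27 × ln(3.07719) = 5.27 × 1.12402 = 5.9236 W/m².
CH₄: 0.036 × (√1793 − √707) = 0.036 × (42.3438 − 26.5895) = 0.036 × 15.7543 = 0.5672 W/m².
HCFC-22: Δ = 270 − 0 = 270 ppt = 0.270 ppb; ΔF = 0.21 × 0.270 = 0.0567 W/m².
Total ΔF = 5.9236 + 0.5672 + 0.0567 = 6.5475 W/m².

ΔF = 6.55 W/m²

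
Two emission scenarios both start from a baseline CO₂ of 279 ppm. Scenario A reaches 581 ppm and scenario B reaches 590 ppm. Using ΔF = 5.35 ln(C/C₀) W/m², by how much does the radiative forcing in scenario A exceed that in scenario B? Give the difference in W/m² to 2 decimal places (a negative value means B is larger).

ΔF_A = 5.35 ln(581/279) = 5.35 × 0.73354 = 3.9244 W/m².
ΔF_B = 5.35 ln(590/279) = 5.35 × 0.74891 = 4.0067 W/m².
Difference: 3.9244 − 4.0067 = -0.0823 W/m².

ΔF_A − ΔF_B = -0.08 W/m²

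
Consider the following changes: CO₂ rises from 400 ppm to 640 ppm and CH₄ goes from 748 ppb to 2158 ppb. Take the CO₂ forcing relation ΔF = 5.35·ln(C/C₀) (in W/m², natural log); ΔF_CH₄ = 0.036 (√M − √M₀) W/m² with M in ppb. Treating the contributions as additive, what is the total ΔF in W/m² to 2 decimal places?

ΔF = 3.20 W/m²

CO₂: 5.35 × ln(640/400) = 5.35 × ln(1.60000) = 5.35 × 0.47000 = 2.5145 W/m².
CH₄: 0.036 × (√2158 − √748) = 0.036 × (46.4543 − 27.3496) = 0.036 × 19.1047 = 0.6878 W/m².
Total ΔF = 2.5145 + 0.6878 = 3.2023 W/m².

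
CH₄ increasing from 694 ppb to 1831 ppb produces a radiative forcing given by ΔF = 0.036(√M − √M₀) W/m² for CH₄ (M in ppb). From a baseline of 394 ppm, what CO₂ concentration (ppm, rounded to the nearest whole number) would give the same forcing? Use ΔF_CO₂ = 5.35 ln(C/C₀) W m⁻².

CH₄ forcing: 0.036 × (√1831 − √694) = 0.036 × (42.7902 − 26.3439) = 0.036 × 16.4463 = 0.59207 W/m².
Set 5.35 ln(C/394) = 0.59207: ln(C/394) = 0.59207/5.35 = 0.11067, so C = 394 × e^0.11067 = 394 × 1.11703 = 440.11 ppm.

C ≈ 440 ppm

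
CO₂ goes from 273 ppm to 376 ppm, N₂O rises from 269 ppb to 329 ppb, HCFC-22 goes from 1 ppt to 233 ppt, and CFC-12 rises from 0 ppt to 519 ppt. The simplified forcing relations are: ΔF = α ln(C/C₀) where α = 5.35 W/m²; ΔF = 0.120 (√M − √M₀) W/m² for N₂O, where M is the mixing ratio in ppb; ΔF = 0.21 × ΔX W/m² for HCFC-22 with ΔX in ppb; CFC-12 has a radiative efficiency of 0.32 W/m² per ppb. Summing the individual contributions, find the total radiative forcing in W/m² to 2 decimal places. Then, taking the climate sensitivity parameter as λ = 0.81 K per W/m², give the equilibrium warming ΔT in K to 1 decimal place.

CO₂: 5.35 × ln(376/273) = 5.35 × ln(1.37729) = 5.35 × 0.32012 = 1.7126 W/m².
N₂O: 0.120 × (√329 − √269) = 0.120 × (18.1384 − 16.4012) = 0.120 × 1.7372 = 0.2085 W/m².
HCFC-22: Δ = 233 − 1 = 232 ppt = 0.232 ppb; ΔF = 0.21 × 0.232 = 0.0487 W/m².
CFC-12: Δ = 519 − 0 = 519 ppt = 0.519 ppb; ΔF = 0.32 × 0.519 = 0.1661 W/m².
Total ΔF = 1.7126 + 0.2085 + 0.0487 + 0.1661 = 2.1359 W/m².
ΔT = λ ΔF = 0.81 × 2.14 = 1.7334 K.

ΔF = 2.14 W/m²; ΔT = 1.7 K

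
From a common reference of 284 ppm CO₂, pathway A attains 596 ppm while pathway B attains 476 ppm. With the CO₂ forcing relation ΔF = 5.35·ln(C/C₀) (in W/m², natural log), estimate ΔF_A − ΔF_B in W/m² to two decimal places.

ΔF_A = 5.35 ln(596/284) = 5.35 × 0.74127 = 3.9658 W/m².
ΔF_B = 5.35 ln(476/284) = 5.35 × 0.51644 = 2.7630 W/m².
Difference: 3.9658 − 2.7630 = 1.2028 W/m².

ΔF_A − ΔF_B = 1.20 W/m²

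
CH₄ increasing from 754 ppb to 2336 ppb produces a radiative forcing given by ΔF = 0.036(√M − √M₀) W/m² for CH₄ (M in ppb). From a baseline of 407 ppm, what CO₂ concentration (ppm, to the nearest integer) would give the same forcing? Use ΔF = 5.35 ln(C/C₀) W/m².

C ≈ 468 ppm

CH₄ forcing: 0.036 × (√2336 − √754) = 0.036 × (48.3322 − 27.4591) = 0.036 × 20.8731 = 0.75143 W/m².
Set 5.35 ln(C/407) = 0.75143: ln(C/407) = 0.75143/5.35 = 0.14045, so C = 407 × e^0.14045 = 407 × 1.15079 = 468.37 ppm.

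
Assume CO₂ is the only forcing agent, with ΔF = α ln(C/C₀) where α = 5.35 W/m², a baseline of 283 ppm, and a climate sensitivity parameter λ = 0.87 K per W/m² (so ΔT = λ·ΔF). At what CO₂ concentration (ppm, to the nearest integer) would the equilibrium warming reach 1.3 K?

C ≈ 374 ppm

Required forcing: ΔF = ΔT/λ = 1.3/0.87 = 1.4943 W/m².
Then ln(C/283) = ΔF/5.35 = 1.4943/5.35 = 0.27931.
So C = 283 × e^0.27931 = 283 × 1.32222 = 374.19 ppm.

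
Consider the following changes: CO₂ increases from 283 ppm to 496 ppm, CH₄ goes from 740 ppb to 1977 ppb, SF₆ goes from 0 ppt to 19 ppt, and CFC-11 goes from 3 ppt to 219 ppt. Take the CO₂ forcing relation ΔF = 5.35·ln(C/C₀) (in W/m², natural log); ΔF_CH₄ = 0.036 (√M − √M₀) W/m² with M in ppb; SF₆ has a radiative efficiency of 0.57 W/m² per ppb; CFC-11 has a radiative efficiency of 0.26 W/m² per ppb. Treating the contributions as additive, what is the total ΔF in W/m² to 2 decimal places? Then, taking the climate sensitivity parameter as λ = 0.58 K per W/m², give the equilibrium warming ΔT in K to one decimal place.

CO₂: 5.35 × ln(496/283) = 5.35 × ln(1.75265) = 5.35 × 0.56113 = 3.0020 W/m².
CH₄: 0.036 × (√1977 − √740) = 0.036 × (44.4635 − 27.2029) = 0.036 × 17.2606 = 0.6214 W/m².
SF₆: Δ = 19 − 0 = 19 ppt = 0.019 ppb; ΔF = 0.57 × 0.019 = 0.0108 W/m².
CFC-11: Δ = 219 − 3 = 216 ppt = 0.216 ppb; ΔF = 0.26 × 0.216 = 0.0562 W/m².
Total ΔF = 3.0020 + 0.6214 + 0.0108 + 0.0562 = 3.6904 W/m².
ΔT = λ ΔF = 0.58 × 3.69 = 2.1402 K.

ΔF = 3.69 W/m²; ΔT = 2.1 K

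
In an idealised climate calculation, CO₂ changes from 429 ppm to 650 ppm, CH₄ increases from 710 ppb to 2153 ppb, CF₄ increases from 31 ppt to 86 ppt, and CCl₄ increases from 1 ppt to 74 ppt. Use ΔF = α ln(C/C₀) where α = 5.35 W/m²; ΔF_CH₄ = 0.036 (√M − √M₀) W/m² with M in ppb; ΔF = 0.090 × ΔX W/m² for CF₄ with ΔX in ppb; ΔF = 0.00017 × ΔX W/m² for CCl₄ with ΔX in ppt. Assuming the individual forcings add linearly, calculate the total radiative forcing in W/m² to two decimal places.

ΔF = 2.95 W/m²

CO₂: 5.35 × ln(650/429) = 5.35 × ln(1.51515) = 5.35 × 0.41551 = 2.2230 W/m².
CH₄: 0.036 × (√2153 − √710) = 0.036 × (46.4004 − 26.6458) = 0.036 × 19.7546 = 0.7112 W/m².
CF₄: Δ = 86 − 31 = 55 ppt = 0.055 ppb; ΔF = 0.090 × 0.055 = 0.0050 W/m².
CCl₄: ΔF = 0.00017 × (74 − 1) = 0.00017 × 73 = 0.0124 W/m².
Total ΔF = 2.2230 + 0.7112 + 0.0050 + 0.0124 = 2.9516 W/m².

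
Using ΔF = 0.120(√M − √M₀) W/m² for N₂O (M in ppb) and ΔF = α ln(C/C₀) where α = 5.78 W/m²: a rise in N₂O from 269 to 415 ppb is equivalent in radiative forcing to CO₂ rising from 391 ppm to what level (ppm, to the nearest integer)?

N₂O forcing: 0.120 × (√415 − √269) = 0.120 × (20.3715 − 16.4012) = 0.120 × 3.9703 = 0.47644 W/m².
Set 5.78 ln(C/391) = 0.47644: ln(C/391) = 0.47644/5.78 = 0.08243, so C = 391 × e^0.08243 = 391 × 1.08592 = 424.59 ppm.

C ≈ 425 ppm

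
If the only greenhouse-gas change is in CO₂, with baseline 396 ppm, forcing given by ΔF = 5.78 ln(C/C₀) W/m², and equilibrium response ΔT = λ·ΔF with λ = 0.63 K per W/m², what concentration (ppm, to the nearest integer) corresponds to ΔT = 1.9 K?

C ≈ 667 ppm

Required forcing: ΔF = ΔT/λ = 1.9/0.63 = 3.0159 W/m².
Then ln(C/396) = ΔF/5.78 = 3.0159/5.78 = 0.52178.
So C = 396 × e^0.52178 = 396 × 1.68502 = 667.27 ppm.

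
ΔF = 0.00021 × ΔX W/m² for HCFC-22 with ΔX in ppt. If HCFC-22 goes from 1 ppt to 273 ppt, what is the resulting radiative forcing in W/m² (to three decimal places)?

ΔF = 0.057 W/m²

HCFC-22: ΔF = 0.00021 × (273 − 1) = 0.00021 × 272 = 0.0571 W/m².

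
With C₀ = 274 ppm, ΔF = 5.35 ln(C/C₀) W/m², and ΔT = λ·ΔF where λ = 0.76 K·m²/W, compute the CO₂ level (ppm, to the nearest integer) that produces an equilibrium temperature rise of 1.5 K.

Required forcing: ΔF = ΔT/λ = 1.5/0.76 = 1.9737 W/m².
Then ln(C/274) = ΔF/5.35 = 1.9737/5.35 = 0.36892.
So C = 274 × e^0.36892 = 274 × 1.44617 = 396.25 ppm.

C ≈ 396 ppm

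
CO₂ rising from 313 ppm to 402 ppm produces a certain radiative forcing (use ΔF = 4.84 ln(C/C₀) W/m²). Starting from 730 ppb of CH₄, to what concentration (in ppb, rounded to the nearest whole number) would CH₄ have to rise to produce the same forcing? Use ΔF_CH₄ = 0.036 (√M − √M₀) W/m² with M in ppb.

M ≈ 3680 ppb

CO₂ forcing: 4.84 × ln(402/313) = 4.84 × 0.250249 = 1.21121 W/m².
Set 0.036(√M − √730) = 1.21121: √M = 1.21121/0.036 + √730 = 33.6447 + 27.0185 = 60.6632.
M = (60.6632)² = 3680.02 ppb.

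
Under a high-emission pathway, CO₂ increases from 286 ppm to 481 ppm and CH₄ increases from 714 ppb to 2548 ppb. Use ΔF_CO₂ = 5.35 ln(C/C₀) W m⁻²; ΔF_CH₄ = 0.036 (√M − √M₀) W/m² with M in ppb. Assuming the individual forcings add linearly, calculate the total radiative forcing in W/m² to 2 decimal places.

CO₂: 5.35 × ln(481/286) = 5.35 × ln(1.68182) = 5.35 × 0.51988 = 2.7814 W/m².
CH₄: 0.036 × (√2548 − √714) = 0.036 × (50.4777 − 26.7208) = 0.036 × 23.7569 = 0.8552 W/m².
Total ΔF = 2.7814 + 0.8552 = 3.6366 W/m².

ΔF = 3.64 W/m²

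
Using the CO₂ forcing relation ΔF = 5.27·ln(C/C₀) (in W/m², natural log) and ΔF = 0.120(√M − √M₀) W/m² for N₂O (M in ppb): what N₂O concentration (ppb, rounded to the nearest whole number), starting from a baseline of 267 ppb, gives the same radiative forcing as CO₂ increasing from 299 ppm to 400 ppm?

M ≈ 848 ppb

CO₂ forcing: 5.27 × ln(400/299) = 5.27 × 0.291021 = 1.53368 W/m².
Set 0.120(√M − √267) = 1.53368: √M = 1.53368/0.120 + √267 = 12.7807 + 16.3401 = 29.1208.
M = (29.1208)² = 848.02 ppb.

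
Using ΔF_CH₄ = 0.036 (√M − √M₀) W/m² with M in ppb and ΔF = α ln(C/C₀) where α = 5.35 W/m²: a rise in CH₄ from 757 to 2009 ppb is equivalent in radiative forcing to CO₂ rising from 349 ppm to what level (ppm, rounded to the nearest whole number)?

C ≈ 392 ppm

CH₄ forcing: 0.036 × (√2009 − √757) = 0.036 × (44.8219 − 27.5136) = 0.036 × 17.3083 = 0.62310 W/m².
Set 5.35 ln(C/349) = 0.62310: ln(C/349) = 0.62310/5.35 = 0.11647, so C = 349 × e^0.11647 = 349 × 1.12352 = 392.11 ppm.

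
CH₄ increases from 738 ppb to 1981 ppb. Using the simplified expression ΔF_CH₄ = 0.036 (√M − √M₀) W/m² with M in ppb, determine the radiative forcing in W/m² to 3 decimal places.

ΔF = 0.624 W/m²

CH₄: 0.036 × (√1981 − √738) = 0.036 × (44.5084 − 27.1662) = 0.036 × 17.3422 = 0.6243 W/m².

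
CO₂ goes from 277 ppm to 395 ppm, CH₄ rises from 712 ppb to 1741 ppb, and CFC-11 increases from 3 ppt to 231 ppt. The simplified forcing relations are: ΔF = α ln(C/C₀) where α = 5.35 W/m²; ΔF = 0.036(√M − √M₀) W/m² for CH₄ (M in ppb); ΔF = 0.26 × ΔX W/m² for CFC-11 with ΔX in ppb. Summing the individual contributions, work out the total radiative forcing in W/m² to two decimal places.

ΔF = 2.50 W/m²

CO₂: 5.35 × ln(395/277) = 5.35 × ln(1.42599) = 5.35 × 0.35487 = 1.8986 W/m².
CH₄: 0.036 × (√1741 − √712) = 0.036 × (41.7253 − 26.6833) = 0.036 × 15.0420 = 0.5415 W/m².
CFC-11: Δ = 231 − 3 = 228 ppt = 0.228 ppb; ΔF = 0.26 × 0.228 = 0.0593 W/m².
Total ΔF = 1.8986 + 0.5415 + 0.0593 = 2.4994 W/m².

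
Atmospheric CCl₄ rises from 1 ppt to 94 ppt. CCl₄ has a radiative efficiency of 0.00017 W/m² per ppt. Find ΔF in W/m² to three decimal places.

CCl₄: ΔF = 0.00017 × (94 − 1) = 0.00017 × 93 = 0.0158 W/m².

ΔF = 0.016 W/m²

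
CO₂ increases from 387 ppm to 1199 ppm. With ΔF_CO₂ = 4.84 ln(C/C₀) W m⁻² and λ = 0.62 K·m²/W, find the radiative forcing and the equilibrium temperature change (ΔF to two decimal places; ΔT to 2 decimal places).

CO₂: 4.84 × ln(1199/387) = 4.84 × ln(3.09819) = 4.84 × 1.13082 = 5.4732 W/m².
ΔT = λ ΔF = 0.62 × 5.47 = 3.3914 K.

ΔF = 5.47 W/m²; ΔT = 3.39 K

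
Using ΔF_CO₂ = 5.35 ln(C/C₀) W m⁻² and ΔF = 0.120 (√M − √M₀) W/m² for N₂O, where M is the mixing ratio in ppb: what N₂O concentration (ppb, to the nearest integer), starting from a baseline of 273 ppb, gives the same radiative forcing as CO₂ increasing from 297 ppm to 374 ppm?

M ≈ 718 ppb

CO₂ forcing: 5.35 × ln(374/297) = 5.35 × 0.230524 = 1.23330 W/m².
Set 0.120(√M − √273) = 1.23330: √M = 1.23330/0.120 + √273 = 10.2775 + 16.5227 = 26.8002.
M = (26.8002)² = 718.25 ppb.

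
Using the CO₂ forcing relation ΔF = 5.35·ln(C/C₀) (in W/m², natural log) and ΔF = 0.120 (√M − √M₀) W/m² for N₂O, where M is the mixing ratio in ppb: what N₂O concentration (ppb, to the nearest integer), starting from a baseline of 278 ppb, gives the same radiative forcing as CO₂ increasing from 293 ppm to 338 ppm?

M ≈ 531 ppb

CO₂ forcing: 5.35 × ln(338/293) = 5.35 × 0.142873 = 0.76437 W/m².
Set 0.120(√M − √278) = 0.76437: √M = 0.76437/0.120 + √278 = 6.3698 + 16.6733 = 23.0431.
M = (23.0431)² = 530.98 ppb.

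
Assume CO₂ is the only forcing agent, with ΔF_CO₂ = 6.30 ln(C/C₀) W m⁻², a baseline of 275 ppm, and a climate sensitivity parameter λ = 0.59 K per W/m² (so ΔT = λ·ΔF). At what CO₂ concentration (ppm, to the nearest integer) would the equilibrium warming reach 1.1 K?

C ≈ 370 ppm

Required forcing: ΔF = ΔT/λ = 1.1/0.59 = 1.8644 W/m².
Then ln(C/275) = ΔF/6.30 = 1.8644/6.30 = 0.29594.
So C = 275 × e^0.29594 = 275 × 1.34439 = 369.71 ppm.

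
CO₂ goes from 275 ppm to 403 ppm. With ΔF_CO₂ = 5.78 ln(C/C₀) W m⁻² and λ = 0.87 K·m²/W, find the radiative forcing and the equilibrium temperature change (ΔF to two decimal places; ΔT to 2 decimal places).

CO₂: 5.78 × ln(403/275) = 5.78 × ln(1.46545) = 5.78 × 0.38216 = 2.2089 W/m².
ΔT = λ ΔF = 0.87 × 2.21 = 1.9227 K.

ΔF = 2.21 W/m²; ΔT = 1.92 K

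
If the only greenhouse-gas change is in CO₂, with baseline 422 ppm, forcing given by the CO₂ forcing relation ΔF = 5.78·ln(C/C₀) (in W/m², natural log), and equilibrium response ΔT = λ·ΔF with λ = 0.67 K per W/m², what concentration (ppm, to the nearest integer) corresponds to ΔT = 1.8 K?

C ≈ 672 ppm

Required forcing: ΔF = ΔT/λ = 1.8/0.67 = 2.6866 W/m².
Then ln(C/422) = ΔF/5.78 = 2.6866/5.78 = 0.46481.
So C = 422 × e^0.46481 = 422 × 1.59171 = 671.70 ppm.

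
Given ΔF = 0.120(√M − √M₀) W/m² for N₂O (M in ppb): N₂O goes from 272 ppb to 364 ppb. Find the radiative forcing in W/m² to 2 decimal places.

ΔF = 0.31 W/m²

N₂O: 0.120 × (√364 − √272) = 0.120 × (19.0788 − 16.4924) = 0.120 × 2.5864 = 0.3104 W/m².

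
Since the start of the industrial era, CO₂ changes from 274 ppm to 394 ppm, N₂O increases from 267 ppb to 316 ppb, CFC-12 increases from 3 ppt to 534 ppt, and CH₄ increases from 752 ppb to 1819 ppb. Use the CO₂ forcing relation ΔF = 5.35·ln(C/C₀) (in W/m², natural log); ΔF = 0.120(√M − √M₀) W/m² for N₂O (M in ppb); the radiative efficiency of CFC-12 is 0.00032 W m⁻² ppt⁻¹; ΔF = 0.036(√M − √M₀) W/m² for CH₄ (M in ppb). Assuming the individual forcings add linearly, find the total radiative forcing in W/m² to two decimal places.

CO₂: 5.35 × ln(394/274) = 5.35 × ln(1.43796) = 5.35 × 0.36323 = 1.9433 W/m².
N₂O: 0.120 × (√316 − √267) = 0.120 × (17.7764 − 16.3401) = 0.120 × 1.4363 = 0.1724 W/m².
CFC-12: ΔF = 0.00032 × (534 − 3) = 0.00032 × 531 = 0.1699 W/m².
CH₄: 0.036 × (√1819 − √752) = 0.036 × (42.6497 − 27.4226) = 0.036 × 15.2271 = 0.5482 W/m².
Total ΔF = 1.9433 + 0.1724 + 0.1699 + 0.5482 = 2.8338 W/m².

ΔF = 2.83 W/m²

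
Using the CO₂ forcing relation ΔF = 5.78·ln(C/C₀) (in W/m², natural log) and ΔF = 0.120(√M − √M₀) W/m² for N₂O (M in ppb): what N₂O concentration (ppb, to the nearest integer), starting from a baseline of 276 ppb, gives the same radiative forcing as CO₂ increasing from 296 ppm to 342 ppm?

M ≈ 556 ppb

CO₂ forcing: 5.78 × ln(342/296) = 5.78 × 0.144451 = 0.83493 W/m².
Set 0.120(√M − √276) = 0.83493: √M = 0.83493/0.120 + √276 = 6.9578 + 16.6132 = 23.5710.
M = (23.5710)² = 555.59 ppb.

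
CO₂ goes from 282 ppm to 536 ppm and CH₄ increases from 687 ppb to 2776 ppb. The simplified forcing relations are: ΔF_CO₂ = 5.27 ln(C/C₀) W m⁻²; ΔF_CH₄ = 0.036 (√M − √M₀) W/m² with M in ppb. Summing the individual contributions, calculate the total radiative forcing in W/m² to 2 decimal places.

ΔF = 4.34 W/m²

CO₂: 5.27 × ln(536/282) = 5.27 × ln(1.90071) = 5.27 × 0.64223 = 3.3846 W/m².
CH₄: 0.036 × (√2776 − √687) = 0.036 × (52.6878 − 26.2107) = 0.036 × 26.4771 = 0.9532 W/m².
Total ΔF = 3.3846 + 0.9532 = 4.3378 W/m².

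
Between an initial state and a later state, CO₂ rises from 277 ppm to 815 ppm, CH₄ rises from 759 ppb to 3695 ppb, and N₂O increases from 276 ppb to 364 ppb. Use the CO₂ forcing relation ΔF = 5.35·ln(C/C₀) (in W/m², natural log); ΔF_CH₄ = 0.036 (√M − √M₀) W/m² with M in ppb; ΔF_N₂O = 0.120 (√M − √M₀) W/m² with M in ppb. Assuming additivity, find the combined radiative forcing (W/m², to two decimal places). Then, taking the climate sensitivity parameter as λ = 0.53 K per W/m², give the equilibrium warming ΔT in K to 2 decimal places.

ΔF = 7.27 W/m²; ΔT = 3.85 K

CO₂: 5.35 × ln(815/277) = 5.35 × ln(2.94224) = 5.35 × 1.07917 = 5.7736 W/m².
CH₄: 0.036 × (√3695 − √759) = 0.036 × (60.7865 − 27.5500) = 0.036 × 33.2365 = 1.1965 W/m².
N₂O: 0.120 × (√364 − √276) = 0.120 × (19.0788 − 16.6132) = 0.120 × 2.4656 = 0.2959 W/m².
Total ΔF = 5.7736 + 1.1965 + 0.2959 = 7.2660 W/m².
ΔT = λ ΔF = 0.53 × 7.27 = 3.8531 K.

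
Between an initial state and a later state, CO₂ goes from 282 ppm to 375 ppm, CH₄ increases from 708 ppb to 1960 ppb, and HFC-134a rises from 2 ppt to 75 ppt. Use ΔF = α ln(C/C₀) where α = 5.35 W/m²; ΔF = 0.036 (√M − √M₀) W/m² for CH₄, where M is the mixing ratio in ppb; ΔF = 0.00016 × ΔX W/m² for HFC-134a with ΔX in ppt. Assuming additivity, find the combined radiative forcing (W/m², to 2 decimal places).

ΔF = 2.17 W/m²

CO₂: 5.35 × ln(375/282) = 5.35 × ln(1.32979) = 5.35 × 0.28502 = 1.5249 W/m².
CH₄: 0.036 × (√1960 − √708) = 0.036 × (44.2719 − 26.6083) = 0.036 × 17.6636 = 0.6359 W/m².
HFC-134a: ΔF = 0.00016 × (75 − 2) = 0.00016 × 73 = 0.0117 W/m².
Total ΔF = 1.5249 + 0.6359 + 0.0117 = 2.1725 W/m².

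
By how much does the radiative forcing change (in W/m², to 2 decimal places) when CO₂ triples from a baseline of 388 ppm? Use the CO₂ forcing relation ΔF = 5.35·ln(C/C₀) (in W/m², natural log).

ΔF = 5.35 × ln(3) = 5.35 × 1.09861 = 5.8776 W/m².

ΔF = 5.88 W/m²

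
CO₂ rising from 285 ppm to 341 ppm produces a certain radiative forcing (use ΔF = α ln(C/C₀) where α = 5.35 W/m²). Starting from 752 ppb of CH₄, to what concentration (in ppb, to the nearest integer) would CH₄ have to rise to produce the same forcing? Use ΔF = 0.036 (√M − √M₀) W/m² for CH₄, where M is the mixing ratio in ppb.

CO₂ forcing: 5.35 × ln(341/285) = 5.35 × 0.179393 = 0.95975 W/m².
Set 0.036(√M − √752) = 0.95975: √M = 0.95975/0.036 + √752 = 26.6597 + 27.4226 = 54.0823.
M = (54.0823)² = 2924.90 ppb.

M ≈ 2925 ppb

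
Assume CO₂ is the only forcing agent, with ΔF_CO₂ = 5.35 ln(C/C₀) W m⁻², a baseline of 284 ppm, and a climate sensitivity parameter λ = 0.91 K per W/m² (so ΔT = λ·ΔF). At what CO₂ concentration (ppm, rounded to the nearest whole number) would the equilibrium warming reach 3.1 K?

C ≈ 537 ppm

Required forcing: ΔF = ΔT/λ = 3.1/0.91 = 3.4066 W/m².
Then ln(C/284) = ΔF/5.35 = 3.4066/5.35 = 0.63675.
So C = 284 × e^0.63675 = 284 × 1.89033 = 536.85 ppm.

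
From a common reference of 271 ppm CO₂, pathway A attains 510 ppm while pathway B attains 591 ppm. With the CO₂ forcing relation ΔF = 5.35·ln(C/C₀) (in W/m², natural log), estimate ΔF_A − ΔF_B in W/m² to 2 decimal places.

ΔF_A = 5.35 ln(510/271) = 5.35 × 0.63229 = 3.3828 W/m².
ΔF_B = 5.35 ln(591/271) = 5.35 × 0.77970 = 4.1714 W/m².
Difference: 3.3828 − 4.1714 = -0.7886 W/m².
(Equivalently, ΔF_A − ΔF_B = 5.35 ln(510/591) = 5.35 × -0.14741 = -0.7886 W/m².)

ΔF_A − ΔF_B = -0.79 W/m²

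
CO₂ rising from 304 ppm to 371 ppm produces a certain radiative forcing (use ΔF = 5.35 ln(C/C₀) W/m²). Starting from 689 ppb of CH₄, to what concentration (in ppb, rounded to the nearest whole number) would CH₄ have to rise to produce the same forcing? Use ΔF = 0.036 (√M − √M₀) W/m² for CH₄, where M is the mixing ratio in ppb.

CO₂ forcing: 5.35 × ln(371/304) = 5.35 × 0.199174 = 1.06558 W/m².
Set 0.036(√M − √689) = 1.06558: √M = 1.06558/0.036 + √689 = 29.5994 + 26.2488 = 55.8482.
M = (55.8482)² = 3119.02 ppb.

M ≈ 3119 ppb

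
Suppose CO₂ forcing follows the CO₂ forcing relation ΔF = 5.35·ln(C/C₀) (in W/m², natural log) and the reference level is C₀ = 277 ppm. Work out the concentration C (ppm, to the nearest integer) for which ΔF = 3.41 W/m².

Set 5.35 ln(C/277) = 3.41, so ln(C/277) = 3.41/5.35 = 0.63738.
Then C/277 = e^0.63738 = 1.89152, giving C = 277 × 1.89152 = 523.95 ppm.

C ≈ 524 ppm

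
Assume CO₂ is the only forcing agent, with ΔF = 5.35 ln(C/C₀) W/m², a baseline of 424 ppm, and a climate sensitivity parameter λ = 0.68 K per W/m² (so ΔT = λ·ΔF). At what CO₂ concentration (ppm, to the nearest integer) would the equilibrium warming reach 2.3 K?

C ≈ 798 ppm

Required forcing: ΔF = ΔT/λ = 2.3/0.68 = 3.3824 W/m².
Then ln(C/424) = ΔF/5.35 = 3.3824/5.35 = 0.63222.
So C = 424 × e^0.63222 = 424 × 1.88178 = 797.87 ppm.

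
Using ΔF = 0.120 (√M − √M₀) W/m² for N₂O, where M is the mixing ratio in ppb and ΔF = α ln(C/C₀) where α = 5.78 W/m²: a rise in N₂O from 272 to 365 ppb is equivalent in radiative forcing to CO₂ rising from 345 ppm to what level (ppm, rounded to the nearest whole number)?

N₂O forcing: 0.120 × (√365 − √272) = 0.120 × (19.1050 − 16.4924) = 0.120 × 2.6126 = 0.31351 W/m².
Set 5.78 ln(C/345) = 0.31351: ln(C/345) = 0.31351/5.78 = 0.05424, so C = 345 × e^0.05424 = 345 × 1.05574 = 364.23 ppm.

C ≈ 364 ppm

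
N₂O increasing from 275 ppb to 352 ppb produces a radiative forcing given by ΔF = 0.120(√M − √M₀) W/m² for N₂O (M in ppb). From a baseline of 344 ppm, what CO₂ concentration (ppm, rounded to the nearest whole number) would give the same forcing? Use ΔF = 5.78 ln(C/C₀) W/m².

N₂O forcing: 0.120 × (√352 − √275) = 0.120 × (18.7617 − 16.5831) = 0.120 × 2.1786 = 0.26143 W/m².
Set 5.78 ln(C/344) = 0.26143: ln(C/344) = 0.26143/5.78 = 0.04523, so C = 344 × e^0.04523 = 344 × 1.04627 = 359.92 ppm.

C ≈ 360 ppm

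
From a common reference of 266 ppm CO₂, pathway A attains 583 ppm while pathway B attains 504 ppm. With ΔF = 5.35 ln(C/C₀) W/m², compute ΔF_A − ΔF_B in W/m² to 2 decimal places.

ΔF_A = 5.35 ln(583/266) = 5.35 × 0.78469 = 4.1981 W/m².
ΔF_B = 5.35 ln(504/266) = 5.35 × 0.63908 = 3.4191 W/m².
Difference: 4.1981 − 3.4191 = 0.7790 W/m².

ΔF_A − ΔF_B = 0.78 W/m²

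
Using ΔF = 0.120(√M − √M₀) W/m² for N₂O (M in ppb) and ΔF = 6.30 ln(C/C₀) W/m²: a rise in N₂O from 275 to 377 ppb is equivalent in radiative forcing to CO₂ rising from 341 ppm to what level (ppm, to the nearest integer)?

N₂O forcing: 0.120 × (√377 − √275) = 0.120 × (19.4165 − 16.5831) = 0.120 × 2.8334 = 0.34001 W/m².
Set 6.30 ln(C/341) = 0.34001: ln(C/341) = 0.34001/6.30 = 0.05397, so C = 341 × e^0.05397 = 341 × 1.05545 = 359.91 ppm.

C ≈ 360 ppm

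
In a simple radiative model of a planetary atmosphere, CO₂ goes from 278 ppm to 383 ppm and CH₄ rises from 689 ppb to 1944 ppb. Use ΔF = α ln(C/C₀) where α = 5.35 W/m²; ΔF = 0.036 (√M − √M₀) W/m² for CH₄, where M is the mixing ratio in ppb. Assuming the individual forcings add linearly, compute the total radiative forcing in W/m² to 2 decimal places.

CO₂: 5.35 × ln(383/278) = 5.35 × ln(1.37770) = 5.35 × 0.32042 = 1.7142 W/m².
CH₄: 0.036 × (√1944 − √689) = 0.036 × (44.0908 − 26.2488) = 0.036 × 17.8420 = 0.6423 W/m².
Total ΔF = 1.7142 + 0.6423 = 2.3565 W/m².

ΔF = 2.36 W/m²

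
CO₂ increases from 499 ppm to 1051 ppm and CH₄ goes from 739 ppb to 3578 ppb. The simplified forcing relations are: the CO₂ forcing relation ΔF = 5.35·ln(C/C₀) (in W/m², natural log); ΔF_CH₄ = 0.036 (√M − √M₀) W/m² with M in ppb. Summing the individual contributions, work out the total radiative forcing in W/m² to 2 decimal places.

CO₂: 5.35 × ln(1051/499) = 5.35 × ln(2.10621) = 5.35 × 0.74489 = 3.9852 W/m².
CH₄: 0.036 × (√3578 − √739) = 0.036 × (59.8164 − 27.1846) = 0.036 × 32.6318 = 1.1747 W/m².
Total ΔF = 3.9852 + 1.1747 = 5.1599 W/m².

ΔF = 5.16 W/m²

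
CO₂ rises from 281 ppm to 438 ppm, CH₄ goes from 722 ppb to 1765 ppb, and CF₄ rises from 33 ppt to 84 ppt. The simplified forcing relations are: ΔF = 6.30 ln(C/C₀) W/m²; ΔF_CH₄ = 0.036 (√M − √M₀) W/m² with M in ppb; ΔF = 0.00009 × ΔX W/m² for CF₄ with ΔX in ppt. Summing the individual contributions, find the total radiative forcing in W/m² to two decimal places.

CO₂: 6.30 × ln(438/281) = 6.30 × ln(1.55872) = 6.30 × 0.44386 = 2.7963 W/m².
CH₄: 0.036 × (√1765 − √722) = 0.036 × (42.0119 − 26.8701) = 0.036 × 15.1418 = 0.5451 W/m².
CF₄: ΔF = 0.00009 × (84 − 33) = 0.00009 × 51 = 0.0046 W/m².
Total ΔF = 2.7963 + 0.5451 + 0.0046 = 3.3460 W/m².

ΔF = 3.35 W/m²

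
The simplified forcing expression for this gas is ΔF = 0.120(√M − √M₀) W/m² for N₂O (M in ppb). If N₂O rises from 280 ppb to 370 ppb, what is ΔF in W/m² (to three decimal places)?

ΔF = 0.300 W/m²

N₂O: 0.120 × (√370 − √280) = 0.120 × (19.2354 − 16.7332) = 0.120 × 2.5022 = 0.3003 W/m².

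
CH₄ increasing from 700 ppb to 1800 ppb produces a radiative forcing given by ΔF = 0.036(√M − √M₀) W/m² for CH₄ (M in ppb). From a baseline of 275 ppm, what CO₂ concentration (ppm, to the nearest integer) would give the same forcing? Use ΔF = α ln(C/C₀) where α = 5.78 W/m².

C ≈ 304 ppm

CH₄ forcing: 0.036 × (√1800 − √700) = 0.036 × (42.4264 − 26.4575) = 0.036 × 15.9689 = 0.57488 W/m².
Set 5.78 ln(C/275) = 0.57488: ln(C/275) = 0.57488/5.78 = 0.09946, so C = 275 × e^0.09946 = 275 × 1.10457 = 303.76 ppm.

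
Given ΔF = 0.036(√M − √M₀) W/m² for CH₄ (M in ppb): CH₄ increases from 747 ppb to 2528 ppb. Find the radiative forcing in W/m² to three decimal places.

CH₄: 0.036 × (√2528 − √747) = 0.036 × (50.2792 − 27.3313) = 0.036 × 22.9479 = 0.8261 W/m².

ΔF = 0.826 W/m²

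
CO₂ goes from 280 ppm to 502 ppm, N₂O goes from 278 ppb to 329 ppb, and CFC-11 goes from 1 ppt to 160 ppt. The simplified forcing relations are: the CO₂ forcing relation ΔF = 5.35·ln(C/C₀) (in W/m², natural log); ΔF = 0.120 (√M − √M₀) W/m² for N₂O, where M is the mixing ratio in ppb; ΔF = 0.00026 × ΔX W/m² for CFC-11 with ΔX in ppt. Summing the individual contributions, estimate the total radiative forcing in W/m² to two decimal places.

CO₂: 5.35 × ln(502/280) = 5.35 × ln(1.79286) = 5.35 × 0.58381 = 3.1234 W/m².
N₂O: 0.120 × (√329 − √278) = 0.120 × (18.1384 − 16.6733) = 0.120 × 1.4651 = 0.1758 W/m².
CFC-11: ΔF = 0.00026 × (160 − 1) = 0.00026 × 159 = 0.0413 W/m².
Total ΔF = 3.1234 + 0.1758 + 0.0413 = 3.3405 W/m².

ΔF = 3.34 W/m²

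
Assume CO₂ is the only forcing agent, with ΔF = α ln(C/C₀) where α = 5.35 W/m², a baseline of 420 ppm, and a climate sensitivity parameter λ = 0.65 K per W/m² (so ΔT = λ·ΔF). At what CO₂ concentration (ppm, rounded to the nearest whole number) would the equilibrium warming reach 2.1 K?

C ≈ 768 ppm

Required forcing: ΔF = ΔT/λ = 2.1/0.65 = 3.2308 W/m².
Then ln(C/420) = ΔF/5.35 = 3.2308/5.35 = 0.60389.
So C = 420 × e^0.60389 = 420 × 1.82922 = 768.27 ppm.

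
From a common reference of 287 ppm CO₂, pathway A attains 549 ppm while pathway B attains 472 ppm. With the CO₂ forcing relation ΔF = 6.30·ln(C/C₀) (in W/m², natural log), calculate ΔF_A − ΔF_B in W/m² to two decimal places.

ΔF_A − ΔF_B = 0.95 W/m²

ΔF_A = 6.30 ln(549/287) = 6.30 × 0.64862 = 4.0863 W/m².
ΔF_B = 6.30 ln(472/287) = 6.30 × 0.49750 = 3.1343 W/m².
Difference: 4.0863 − 3.1343 = 0.9520 W/m².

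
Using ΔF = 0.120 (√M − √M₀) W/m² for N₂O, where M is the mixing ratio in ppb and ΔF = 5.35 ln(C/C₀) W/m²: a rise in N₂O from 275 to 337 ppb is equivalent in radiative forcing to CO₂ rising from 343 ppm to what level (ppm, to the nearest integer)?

C ≈ 357 ppm

N₂O forcing: 0.120 × (√337 − √275) = 0.120 × (18.3576 − 16.5831) = 0.120 × 1.7745 = 0.21294 W/m².
Set 5.35 ln(C/343) = 0.21294: ln(C/343) = 0.21294/5.35 = 0.03980, so C = 343 × e^0.03980 = 343 × 1.04060 = 356.93 ppm.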